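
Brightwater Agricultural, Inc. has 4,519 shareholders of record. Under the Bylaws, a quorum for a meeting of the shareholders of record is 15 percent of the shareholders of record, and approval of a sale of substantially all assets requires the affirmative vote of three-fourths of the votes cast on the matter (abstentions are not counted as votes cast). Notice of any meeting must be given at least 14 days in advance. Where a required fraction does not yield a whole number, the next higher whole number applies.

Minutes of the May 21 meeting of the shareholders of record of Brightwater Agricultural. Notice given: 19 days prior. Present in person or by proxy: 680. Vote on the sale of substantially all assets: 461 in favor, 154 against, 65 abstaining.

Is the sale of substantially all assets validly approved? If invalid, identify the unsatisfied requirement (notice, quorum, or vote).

Notice: 19 days given; 14 required. Satisfied.
Quorum: 15% of 4,519 = 677.85, rounded up to 678; 680 present. Satisfied.
Vote: requires three-fourths of the votes cast (680 − 65 abstaining = 615); 3/4 of 615 = 461.25, rounded up to 462, so 462 needed; 461 in favor. Not satisfied.

Invalid — vote requirement not satisfied.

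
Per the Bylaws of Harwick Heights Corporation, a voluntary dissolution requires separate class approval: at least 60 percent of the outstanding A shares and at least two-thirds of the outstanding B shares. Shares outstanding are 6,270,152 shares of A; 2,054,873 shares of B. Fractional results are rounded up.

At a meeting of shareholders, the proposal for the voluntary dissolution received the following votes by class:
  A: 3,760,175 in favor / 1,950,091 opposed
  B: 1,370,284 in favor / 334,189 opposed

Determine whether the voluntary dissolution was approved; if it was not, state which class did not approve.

A: 3/5 of 6270152 = 3762091.20, rounded up to 3762092; 3,762,092 required, 3,760,175 in favor — not approved.
B: 2/3 of 2054873 = 1369915.33, rounded up to 1369916; 1,369,916 required, 1,370,284 in favor — approved.

Not approved — the A shares did not give the required vote.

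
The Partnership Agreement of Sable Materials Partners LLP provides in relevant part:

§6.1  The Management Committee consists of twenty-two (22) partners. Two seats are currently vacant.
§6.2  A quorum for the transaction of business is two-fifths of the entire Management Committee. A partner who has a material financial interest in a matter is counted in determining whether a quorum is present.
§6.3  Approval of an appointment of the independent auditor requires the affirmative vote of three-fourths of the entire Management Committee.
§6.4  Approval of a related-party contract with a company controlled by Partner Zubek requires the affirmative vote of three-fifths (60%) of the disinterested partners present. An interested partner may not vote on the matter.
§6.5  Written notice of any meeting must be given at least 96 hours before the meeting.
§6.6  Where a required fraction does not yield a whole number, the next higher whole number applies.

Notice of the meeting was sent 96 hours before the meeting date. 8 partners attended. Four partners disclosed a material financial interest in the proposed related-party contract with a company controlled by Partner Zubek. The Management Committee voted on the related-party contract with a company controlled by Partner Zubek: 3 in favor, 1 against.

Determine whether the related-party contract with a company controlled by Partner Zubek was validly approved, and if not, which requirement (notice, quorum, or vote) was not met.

Invalid — quorum requirement not satisfied.

Notice: 96 hours given; 96 required (96 ≥ 96). Satisfied.
Quorum: 8 present (interested partners count toward quorum); quorum is 9. Not satisfied.
Vote: the related-party contract with a company controlled by Partner Zubek requires three-fifths of the disinterested partners present (8 − 4 = 4). 3/5 of 4 = 2.40, rounded up to 3, so 3 affirmative votes are needed; 3 voted in favor. Satisfied. (Moot — without a quorum no business can be validly transacted.)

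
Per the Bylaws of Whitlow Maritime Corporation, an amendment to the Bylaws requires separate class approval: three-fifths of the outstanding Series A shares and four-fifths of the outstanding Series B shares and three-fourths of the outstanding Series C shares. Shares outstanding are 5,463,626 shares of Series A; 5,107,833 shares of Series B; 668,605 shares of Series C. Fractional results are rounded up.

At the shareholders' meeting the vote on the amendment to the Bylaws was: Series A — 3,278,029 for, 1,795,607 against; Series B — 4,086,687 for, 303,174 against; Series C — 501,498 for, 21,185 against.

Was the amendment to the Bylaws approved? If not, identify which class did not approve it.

Not approved — the Series A shares did not give the required vote.

Series A: 3/5 of 5463626 = 3278175.60, rounded up to 3278176; 3,278,176 required, 3,278,029 in favor — not approved.
Series B: 4/5 of 5107833 = 4086266.40, rounded up to 4086267; 4,086,267 required, 4,086,687 in favor — approved.
Series C: 3/4 of 668605 = 501453.75, rounded up to 501454; 501,454 required, 501,498 in favor — approved.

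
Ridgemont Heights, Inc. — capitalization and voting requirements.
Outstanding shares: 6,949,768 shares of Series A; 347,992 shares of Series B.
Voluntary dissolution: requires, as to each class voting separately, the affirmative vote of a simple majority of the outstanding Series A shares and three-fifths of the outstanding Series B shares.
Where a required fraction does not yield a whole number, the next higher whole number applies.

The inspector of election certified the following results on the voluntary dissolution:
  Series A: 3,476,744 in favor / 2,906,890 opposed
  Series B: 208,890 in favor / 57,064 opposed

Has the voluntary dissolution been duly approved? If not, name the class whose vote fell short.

Series A: a majority of 6949768 is 3474885; 3,474,885 required, 3,476,744 in favor — approved.
Series B: 3/5 of 347992 = 208795.20, rounded up to 208796; 208,796 required, 208,890 in favor — approved.

Approved — every class gave the required vote.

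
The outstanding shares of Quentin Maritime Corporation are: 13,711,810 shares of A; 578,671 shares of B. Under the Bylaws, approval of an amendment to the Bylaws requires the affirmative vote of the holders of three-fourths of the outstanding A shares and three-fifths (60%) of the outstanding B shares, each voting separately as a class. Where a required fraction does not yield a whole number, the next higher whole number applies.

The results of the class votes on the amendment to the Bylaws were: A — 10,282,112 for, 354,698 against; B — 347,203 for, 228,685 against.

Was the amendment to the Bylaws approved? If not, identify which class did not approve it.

Not approved — the A shares did not give the required vote.

A: 3/4 of 13711810 = 10283857.50, rounded up to 10283858; 10,283,858 required, 10,282,112 in favor — not approved.
B: 3/5 of 578671 = 347202.60, rounded up to 347203; 347,203 required, 347,203 in favor — approved.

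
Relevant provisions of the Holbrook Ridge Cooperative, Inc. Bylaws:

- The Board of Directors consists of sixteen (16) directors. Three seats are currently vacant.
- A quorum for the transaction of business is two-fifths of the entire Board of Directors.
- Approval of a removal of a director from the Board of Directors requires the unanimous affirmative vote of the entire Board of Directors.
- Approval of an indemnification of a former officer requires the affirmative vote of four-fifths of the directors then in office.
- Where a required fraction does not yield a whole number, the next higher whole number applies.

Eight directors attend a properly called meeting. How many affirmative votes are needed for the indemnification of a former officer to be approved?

The indemnification of a former officer requires four-fifths of the directors then in office (13).
4/5 of 13 = 10.40, rounded up to 11.
(Only 8 can vote, so the indemnification of a former officer cannot pass at this meeting, but the required vote is still 11.)

11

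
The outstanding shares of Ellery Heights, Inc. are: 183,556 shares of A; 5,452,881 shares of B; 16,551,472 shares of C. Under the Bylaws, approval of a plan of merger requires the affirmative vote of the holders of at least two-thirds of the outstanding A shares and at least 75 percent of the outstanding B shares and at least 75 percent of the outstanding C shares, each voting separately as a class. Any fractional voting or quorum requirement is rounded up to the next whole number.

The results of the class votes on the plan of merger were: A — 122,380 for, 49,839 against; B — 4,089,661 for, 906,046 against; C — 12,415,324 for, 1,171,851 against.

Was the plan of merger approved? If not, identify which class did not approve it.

A: 2/3 of 183556 = 122370.67, rounded up to 122371; 122,371 required, 122,380 in favor — approved.
B: 3/4 of 5452881 = 4089660.75, rounded up to 4089661; 4,089,661 required, 4,089,661 in favor — approved.
C: 3/4 of 16551472 = 12413604; 12,413,604 required, 12,415,324 in favor — approved.

Approved — every class gave the required vote.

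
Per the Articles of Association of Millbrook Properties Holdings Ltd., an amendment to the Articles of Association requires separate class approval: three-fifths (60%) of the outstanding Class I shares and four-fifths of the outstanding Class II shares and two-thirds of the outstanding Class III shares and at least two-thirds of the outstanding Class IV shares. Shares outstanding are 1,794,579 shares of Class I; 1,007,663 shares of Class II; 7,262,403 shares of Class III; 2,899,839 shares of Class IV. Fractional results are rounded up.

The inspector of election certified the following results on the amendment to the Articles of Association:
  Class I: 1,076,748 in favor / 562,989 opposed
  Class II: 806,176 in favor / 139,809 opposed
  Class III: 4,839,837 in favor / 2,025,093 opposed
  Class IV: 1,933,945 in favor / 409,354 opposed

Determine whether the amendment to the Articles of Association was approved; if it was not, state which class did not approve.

Not approved — the Class III shares did not give the required vote.

Class I: 3/5 of 1794579 = 1076747.40, rounded up to 1076748; 1,076,748 required, 1,076,748 in favor — approved.
Class II: 4/5 of 1007663 = 806130.40, rounded up to 806131; 806,131 required, 806,176 in favor — approved.
Class III: 2/3 of 7262403 = 4841602; 4,841,602 required, 4,839,837 in favor — not approved.
Class IV: 2/3 of 2899839 = 1933226; 1,933,226 required, 1,933,945 in favor — approved.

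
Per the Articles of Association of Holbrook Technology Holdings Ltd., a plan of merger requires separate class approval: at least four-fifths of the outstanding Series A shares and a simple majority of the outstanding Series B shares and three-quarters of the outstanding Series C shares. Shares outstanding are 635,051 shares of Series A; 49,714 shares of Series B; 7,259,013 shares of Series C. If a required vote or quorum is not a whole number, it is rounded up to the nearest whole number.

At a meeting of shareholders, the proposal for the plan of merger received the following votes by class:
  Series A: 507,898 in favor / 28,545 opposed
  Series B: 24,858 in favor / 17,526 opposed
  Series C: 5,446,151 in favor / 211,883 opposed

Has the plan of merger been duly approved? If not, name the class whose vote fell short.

Series A: 4/5 of 635051 = 508040.80, rounded up to 508041; 508,041 required, 507,898 in favor — not approved.
Series B: a majority of 49714 is 24858; 24,858 required, 24,858 in favor — approved.
Series C: 3/4 of 7259013 = 5444259.75, rounded up to 5444260; 5,444,260 required, 5,446,151 in favor — approved.

Not approved — the Series A shares did not give the required vote.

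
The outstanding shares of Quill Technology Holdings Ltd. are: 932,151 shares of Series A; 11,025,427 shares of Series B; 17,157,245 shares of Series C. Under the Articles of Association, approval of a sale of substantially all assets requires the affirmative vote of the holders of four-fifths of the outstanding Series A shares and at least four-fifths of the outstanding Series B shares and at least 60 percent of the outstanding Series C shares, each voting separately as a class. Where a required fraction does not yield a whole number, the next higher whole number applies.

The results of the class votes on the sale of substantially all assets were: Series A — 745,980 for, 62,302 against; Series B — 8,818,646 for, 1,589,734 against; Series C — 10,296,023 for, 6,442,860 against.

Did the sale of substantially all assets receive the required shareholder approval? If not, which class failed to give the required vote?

Not approved — the Series B shares did not give the required vote.

Series A: 4/5 of 932151 = 745720.80, rounded up to 745721; 745,721 required, 745,980 in favor — approved.
Series B: 4/5 of 11025427 = 8820341.60, rounded up to 8820342; 8,820,342 required, 8,818,646 in favor — not approved.
Series C: 3/5 of 17157245 = 10294347; 10,294,347 required, 10,296,023 in favor — approved.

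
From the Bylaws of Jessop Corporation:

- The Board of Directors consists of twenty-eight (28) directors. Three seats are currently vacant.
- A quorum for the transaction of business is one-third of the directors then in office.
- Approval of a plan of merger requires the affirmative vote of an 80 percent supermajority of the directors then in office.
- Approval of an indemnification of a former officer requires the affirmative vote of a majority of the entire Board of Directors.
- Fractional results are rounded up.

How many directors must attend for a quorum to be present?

1/3 of 25 = 8.33, rounded up to 9.

9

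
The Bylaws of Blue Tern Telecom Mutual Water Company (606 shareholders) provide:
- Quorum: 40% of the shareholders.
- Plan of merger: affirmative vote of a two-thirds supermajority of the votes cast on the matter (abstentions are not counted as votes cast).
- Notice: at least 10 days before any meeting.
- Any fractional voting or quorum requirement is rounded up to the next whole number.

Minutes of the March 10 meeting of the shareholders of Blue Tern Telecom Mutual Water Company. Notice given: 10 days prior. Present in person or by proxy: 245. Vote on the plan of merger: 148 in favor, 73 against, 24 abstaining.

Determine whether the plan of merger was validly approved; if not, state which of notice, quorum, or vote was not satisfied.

Valid — all requirements satisfied.

Notice: 10 days given; 10 required. Satisfied.
Quorum: 40% of 606 = 242.40, rounded up to 243; 245 present. Satisfied.
Vote: requires two-thirds of the votes cast (245 − 24 abstaining = 221); 2/3 of 221 = 147.33, rounded up to 148, so 148 needed; 148 in favor. Satisfied.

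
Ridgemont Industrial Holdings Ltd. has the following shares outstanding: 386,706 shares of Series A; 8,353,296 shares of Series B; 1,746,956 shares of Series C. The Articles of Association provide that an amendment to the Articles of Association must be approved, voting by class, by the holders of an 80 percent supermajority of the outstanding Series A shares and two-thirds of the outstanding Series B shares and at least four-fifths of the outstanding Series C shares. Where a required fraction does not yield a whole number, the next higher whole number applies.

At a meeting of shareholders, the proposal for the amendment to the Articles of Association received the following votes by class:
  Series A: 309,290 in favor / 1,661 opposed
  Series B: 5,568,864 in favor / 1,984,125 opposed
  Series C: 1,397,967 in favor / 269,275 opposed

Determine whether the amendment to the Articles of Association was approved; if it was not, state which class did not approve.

Not approved — the Series A shares did not give the required vote.

Series A: 4/5 of 386706 = 309364.80, rounded up to 309365; 309,365 required, 309,290 in favor — not approved.
Series B: 2/3 of 8353296 = 5568864; 5,568,864 required, 5,568,864 in favor — approved.
Series C: 4/5 of 1746956 = 1397564.80, rounded up to 1397565; 1,397,565 required, 1,397,967 in favor — approved.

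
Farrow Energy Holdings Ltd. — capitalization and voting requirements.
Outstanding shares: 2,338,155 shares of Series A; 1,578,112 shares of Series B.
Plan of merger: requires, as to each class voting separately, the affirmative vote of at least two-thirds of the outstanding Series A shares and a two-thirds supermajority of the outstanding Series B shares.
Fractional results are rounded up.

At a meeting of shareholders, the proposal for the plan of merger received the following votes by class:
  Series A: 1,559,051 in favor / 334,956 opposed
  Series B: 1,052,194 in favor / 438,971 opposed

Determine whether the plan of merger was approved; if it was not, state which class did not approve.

Approved — every class gave the required vote.

Series A: 2/3 of 2338155 = 1558770; 1,558,770 required, 1,559,051 in favor — approved.
Series B: 2/3 of 1578112 = 1052074.67, rounded up to 1052075; 1,052,075 required, 1,052,194 in favor — approved.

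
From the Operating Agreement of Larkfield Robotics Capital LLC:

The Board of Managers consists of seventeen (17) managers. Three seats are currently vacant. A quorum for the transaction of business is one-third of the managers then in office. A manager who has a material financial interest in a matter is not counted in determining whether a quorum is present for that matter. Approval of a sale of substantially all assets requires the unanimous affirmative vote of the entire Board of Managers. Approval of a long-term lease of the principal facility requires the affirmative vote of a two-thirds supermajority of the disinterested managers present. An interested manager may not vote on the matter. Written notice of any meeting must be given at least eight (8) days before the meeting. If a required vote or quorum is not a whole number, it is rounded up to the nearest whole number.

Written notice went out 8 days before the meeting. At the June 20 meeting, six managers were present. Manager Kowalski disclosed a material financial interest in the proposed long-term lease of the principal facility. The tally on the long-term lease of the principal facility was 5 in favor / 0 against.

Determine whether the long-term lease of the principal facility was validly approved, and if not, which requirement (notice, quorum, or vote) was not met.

Notice: 8 days given; 8 required (8 ≥ 8). Satisfied.
Quorum: 6 present, but the 1 interested manager does not count, leaving 5. Quorum is 5. Satisfied.
Vote: the long-term lease of the principal facility requires two-thirds of the disinterested managers present (6 − 1 = 5). 2/3 of 5 = 3.33, rounded up to 4, so 4 affirmative votes are needed; 5 voted in favor. Satisfied.

Valid — all requirements satisfied.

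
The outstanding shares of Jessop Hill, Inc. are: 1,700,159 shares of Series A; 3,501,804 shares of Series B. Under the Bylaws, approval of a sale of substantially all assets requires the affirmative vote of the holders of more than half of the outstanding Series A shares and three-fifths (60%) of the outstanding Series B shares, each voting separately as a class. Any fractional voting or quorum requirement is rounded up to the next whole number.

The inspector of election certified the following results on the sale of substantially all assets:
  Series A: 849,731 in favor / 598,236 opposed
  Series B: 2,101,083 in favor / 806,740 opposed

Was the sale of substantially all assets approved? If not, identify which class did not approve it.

Series A: a majority of 1700159 is 850080; 850,080 required, 849,731 in favor — not approved.
Series B: 3/5 of 3501804 = 2101082.40, rounded up to 2101083; 2,101,083 required, 2,101,083 in favor — approved.

Not approved — the Series A shares did not give the required vote.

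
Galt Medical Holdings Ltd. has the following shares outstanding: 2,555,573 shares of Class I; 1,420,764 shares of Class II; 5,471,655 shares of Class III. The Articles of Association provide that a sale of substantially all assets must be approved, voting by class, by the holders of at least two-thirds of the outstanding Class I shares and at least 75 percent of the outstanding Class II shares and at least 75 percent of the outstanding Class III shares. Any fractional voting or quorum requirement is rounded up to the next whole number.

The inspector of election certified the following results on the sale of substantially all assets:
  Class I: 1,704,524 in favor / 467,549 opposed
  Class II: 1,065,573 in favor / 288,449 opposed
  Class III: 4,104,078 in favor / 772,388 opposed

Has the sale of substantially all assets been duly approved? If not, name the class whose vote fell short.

Approved — every class gave the required vote.

Class I: 2/3 of 2555573 = 1703715.33, rounded up to 1703716; 1,703,716 required, 1,704,524 in favor — approved.
Class II: 3/4 of 1420764 = 1065573; 1,065,573 required, 1,065,573 in favor — approved.
Class III: 3/4 of 5471655 = 4103741.25, rounded up to 4103742; 4,103,742 required, 4,104,078 in favor — approved.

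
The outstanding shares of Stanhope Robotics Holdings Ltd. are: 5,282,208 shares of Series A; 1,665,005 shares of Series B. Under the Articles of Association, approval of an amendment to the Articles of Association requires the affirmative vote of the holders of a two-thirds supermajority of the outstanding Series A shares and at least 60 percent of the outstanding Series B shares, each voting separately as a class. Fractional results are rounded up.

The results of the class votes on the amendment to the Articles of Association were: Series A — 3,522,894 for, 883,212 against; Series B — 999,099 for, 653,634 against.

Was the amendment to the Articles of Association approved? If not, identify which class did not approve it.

Approved — every class gave the required vote.

Series A: 2/3 of 5282208 = 3521472; 3,521,472 required, 3,522,894 in favor — approved.
Series B: 3/5 of 1665005 = 999003; 999,003 required, 999,099 in favor — approved.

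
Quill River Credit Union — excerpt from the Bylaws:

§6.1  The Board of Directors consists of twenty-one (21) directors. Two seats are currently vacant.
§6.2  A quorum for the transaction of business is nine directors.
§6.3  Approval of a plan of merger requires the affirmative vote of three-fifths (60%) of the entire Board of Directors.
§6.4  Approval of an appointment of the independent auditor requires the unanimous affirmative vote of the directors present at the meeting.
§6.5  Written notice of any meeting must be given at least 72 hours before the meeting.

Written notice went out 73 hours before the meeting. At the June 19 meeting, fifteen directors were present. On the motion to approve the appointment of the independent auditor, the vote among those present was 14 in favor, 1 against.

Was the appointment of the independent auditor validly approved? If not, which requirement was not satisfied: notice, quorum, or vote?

Notice: 73 hours given; 72 required (73 ≥ 72). Satisfied.
Quorum: 15 present; quorum is 9. Satisfied.
Vote: the appointment of the independent auditor requires the unanimous vote of the directors present (15). Unanimous means all 15, so 15 affirmative votes are needed; 14 voted in favor. Not satisfied.

Invalid — vote requirement not satisfied.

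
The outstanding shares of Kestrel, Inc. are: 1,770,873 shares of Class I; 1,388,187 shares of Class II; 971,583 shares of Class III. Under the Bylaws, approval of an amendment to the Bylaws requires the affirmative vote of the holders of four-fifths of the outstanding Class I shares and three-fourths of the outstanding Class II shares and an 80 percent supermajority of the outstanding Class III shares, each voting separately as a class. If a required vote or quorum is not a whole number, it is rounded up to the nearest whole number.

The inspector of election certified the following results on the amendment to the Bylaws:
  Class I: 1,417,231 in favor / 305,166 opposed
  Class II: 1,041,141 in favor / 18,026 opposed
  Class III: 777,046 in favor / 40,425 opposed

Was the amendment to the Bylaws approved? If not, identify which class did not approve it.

Not approved — the Class III shares did not give the required vote.

Class I: 4/5 of 1770873 = 1416698.40, rounded up to 1416699; 1,416,699 required, 1,417,231 in favor — approved.
Class II: 3/4 of 1388187 = 1041140.25, rounded up to 1041141; 1,041,141 required, 1,041,141 in favor — approved.
Class III: 4/5 of 971583 = 777266.40, rounded up to 777267; 777,267 required, 777,046 in favor — not approved.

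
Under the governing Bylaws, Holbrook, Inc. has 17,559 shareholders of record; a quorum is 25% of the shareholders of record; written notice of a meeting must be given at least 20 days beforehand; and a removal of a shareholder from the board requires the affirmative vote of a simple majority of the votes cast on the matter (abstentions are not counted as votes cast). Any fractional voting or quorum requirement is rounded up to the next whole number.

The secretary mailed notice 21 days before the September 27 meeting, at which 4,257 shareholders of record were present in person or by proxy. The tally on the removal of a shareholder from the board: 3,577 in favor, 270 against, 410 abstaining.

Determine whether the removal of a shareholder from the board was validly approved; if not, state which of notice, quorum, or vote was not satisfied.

Notice: 21 days given; 20 required. Satisfied.
Quorum: 25% of 17,559 = 4,389.75, rounded up to 4,390; 4,257 present. Not satisfied.
Vote: requires a majority of the votes cast (4,257 − 410 abstaining = 3,847); a majority of 3847 is 1924, so 1,924 needed; 3,577 in favor. Satisfied.

Invalid — quorum requirement not satisfied.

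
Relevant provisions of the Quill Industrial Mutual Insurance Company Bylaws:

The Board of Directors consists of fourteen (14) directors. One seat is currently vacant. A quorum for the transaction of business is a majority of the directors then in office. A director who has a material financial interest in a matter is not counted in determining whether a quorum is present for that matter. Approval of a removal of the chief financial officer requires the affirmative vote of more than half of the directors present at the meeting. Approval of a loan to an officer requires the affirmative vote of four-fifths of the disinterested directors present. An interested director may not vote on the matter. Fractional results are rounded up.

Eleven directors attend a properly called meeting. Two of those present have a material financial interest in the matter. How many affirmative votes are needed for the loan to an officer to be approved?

8

The loan to an officer requires four-fifths of the disinterested directors present (11 − 2 = 9).
4/5 of 9 = 7.20, rounded up to 8.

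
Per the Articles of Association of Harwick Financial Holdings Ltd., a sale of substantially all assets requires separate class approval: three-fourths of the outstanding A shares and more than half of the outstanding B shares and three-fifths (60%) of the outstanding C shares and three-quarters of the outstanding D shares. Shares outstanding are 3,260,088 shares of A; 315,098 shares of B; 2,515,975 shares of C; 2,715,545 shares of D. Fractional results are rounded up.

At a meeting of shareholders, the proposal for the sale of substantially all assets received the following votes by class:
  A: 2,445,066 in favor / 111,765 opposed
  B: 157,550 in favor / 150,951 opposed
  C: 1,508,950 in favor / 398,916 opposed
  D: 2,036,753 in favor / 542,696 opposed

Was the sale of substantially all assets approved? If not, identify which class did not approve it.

Not approved — the C shares did not give the required vote.

A: 3/4 of 3260088 = 2445066; 2,445,066 required, 2,445,066 in favor — approved.
B: a majority of 315098 is 157550; 157,550 required, 157,550 in favor — approved.
C: 3/5 of 2515975 = 1509585; 1,509,585 required, 1,508,950 in favor — not approved.
D: 3/4 of 2715545 = 2036658.75, rounded up to 2036659; 2,036,659 required, 2,036,753 in favor — approved.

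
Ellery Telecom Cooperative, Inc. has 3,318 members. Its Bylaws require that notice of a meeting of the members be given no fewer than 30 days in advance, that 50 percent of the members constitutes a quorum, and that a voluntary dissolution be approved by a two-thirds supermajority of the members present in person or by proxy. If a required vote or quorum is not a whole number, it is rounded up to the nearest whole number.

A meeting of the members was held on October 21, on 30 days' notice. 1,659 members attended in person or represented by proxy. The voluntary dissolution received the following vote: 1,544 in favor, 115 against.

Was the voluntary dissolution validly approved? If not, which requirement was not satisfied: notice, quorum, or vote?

Valid — all requirements satisfied.

Notice: 30 days given; 30 required. Satisfied.
Quorum: 50% of 3,318 = 1,659; 1,659 present. Satisfied.
Vote: requires two-thirds of those present (1,659); 2/3 of 1659 = 1106, so 1,106 needed; 1,544 in favor. Satisfied.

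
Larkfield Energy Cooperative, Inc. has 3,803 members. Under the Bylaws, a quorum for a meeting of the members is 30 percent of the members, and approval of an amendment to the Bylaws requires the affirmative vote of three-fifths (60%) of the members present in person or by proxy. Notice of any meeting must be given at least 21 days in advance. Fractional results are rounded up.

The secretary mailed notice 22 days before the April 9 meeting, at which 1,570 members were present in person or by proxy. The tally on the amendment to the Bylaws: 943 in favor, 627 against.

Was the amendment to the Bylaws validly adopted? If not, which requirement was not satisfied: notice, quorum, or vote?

Notice: 22 days given; 21 required. Satisfied.
Quorum: 30% of 3,803 = 1,140.90, rounded up to 1,141; 1,570 present. Satisfied.
Vote: requires three-fifths of those present (1,570); 3/5 of 1570 = 942, so 942 needed; 943 in favor. Satisfied.

Valid — all requirements satisfied.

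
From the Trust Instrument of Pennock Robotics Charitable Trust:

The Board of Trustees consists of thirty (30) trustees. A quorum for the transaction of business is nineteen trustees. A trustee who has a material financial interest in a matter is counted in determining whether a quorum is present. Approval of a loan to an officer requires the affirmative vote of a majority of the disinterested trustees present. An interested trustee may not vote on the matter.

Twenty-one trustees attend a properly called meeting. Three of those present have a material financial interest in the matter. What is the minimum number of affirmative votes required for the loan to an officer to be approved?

10

The loan to an officer requires a majority of the disinterested trustees present (21 − 3 = 18).
A majority of 18 is 10.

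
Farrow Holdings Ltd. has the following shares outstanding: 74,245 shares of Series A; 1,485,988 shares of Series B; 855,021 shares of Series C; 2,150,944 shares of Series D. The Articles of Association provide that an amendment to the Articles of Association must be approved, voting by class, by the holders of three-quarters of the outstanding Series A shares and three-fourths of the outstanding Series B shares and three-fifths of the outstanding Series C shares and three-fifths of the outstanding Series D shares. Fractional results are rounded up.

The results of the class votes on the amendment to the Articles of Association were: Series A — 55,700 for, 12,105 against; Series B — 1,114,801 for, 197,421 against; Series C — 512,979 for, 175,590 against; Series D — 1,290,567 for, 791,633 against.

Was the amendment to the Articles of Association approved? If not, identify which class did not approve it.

Series A: 3/4 of 74245 = 55683.75, rounded up to 55684; 55,684 required, 55,700 in favor — approved.
Series B: 3/4 of 1485988 = 1114491; 1,114,491 required, 1,114,801 in favor — approved.
Series C: 3/5 of 855021 = 513012.60, rounded up to 513013; 513,013 required, 512,979 in favor — not approved.
Series D: 3/5 of 2150944 = 1290566.40, rounded up to 1290567; 1,290,567 required, 1,290,567 in favor — approved.

Not approved — the Series C shares did not give the required vote.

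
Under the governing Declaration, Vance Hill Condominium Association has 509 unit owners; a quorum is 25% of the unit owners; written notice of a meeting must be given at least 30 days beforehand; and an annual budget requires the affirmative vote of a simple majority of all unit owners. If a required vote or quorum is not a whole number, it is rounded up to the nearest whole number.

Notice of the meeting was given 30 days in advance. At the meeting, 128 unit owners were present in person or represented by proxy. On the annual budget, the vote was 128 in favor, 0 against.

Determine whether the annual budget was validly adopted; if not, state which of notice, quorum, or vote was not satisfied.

Notice: 30 days given; 30 required. Satisfied.
Quorum: 25% of 509 = 127.25, rounded up to 128; 128 present. Satisfied.
Vote: requires a majority of all unit owners (509); a majority of 509 is 255, so 255 needed; 128 in favor. Not satisfied.

Invalid — vote requirement not satisfied.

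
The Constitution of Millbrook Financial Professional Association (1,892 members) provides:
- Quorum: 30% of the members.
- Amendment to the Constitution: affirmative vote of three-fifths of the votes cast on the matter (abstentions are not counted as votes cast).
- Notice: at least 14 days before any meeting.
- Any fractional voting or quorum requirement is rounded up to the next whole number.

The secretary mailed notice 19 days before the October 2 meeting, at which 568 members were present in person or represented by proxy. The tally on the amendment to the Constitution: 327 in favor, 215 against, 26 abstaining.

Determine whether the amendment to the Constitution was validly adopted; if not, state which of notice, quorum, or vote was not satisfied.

Valid — all requirements satisfied.

Notice: 19 days given; 14 required. Satisfied.
Quorum: 30% of 1,892 = 567.60, rounded up to 568; 568 present. Satisfied.
Vote: requires three-fifths of the votes cast (568 − 26 abstaining = 542); 3/5 of 542 = 325.20, rounded up to 326, so 326 needed; 327 in favor. Satisfied.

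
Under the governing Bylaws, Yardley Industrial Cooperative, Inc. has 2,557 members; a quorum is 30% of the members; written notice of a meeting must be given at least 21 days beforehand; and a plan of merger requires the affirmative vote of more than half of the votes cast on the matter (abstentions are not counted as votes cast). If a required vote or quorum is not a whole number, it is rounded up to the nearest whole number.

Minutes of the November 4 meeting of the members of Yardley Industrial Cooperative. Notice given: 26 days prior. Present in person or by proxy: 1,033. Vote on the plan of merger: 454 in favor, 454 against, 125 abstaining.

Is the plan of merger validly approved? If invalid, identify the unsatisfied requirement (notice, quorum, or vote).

Invalid — vote requirement not satisfied.

Notice: 26 days given; 21 required. Satisfied.
Quorum: 30% of 2,557 = 767.10, rounded up to 768; 1,033 present. Satisfied.
Vote: requires a majority of the votes cast (1,033 − 125 abstaining = 908); a majority of 908 is 455, so 455 needed; 454 in favor. Not satisfied.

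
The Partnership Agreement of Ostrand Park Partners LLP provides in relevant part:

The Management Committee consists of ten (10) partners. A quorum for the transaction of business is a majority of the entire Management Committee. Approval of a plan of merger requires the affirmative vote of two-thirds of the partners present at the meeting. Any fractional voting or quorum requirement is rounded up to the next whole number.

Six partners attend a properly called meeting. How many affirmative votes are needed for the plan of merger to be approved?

The plan of merger requires two-thirds of the partners present (6).
2/3 of 6 = 4.

4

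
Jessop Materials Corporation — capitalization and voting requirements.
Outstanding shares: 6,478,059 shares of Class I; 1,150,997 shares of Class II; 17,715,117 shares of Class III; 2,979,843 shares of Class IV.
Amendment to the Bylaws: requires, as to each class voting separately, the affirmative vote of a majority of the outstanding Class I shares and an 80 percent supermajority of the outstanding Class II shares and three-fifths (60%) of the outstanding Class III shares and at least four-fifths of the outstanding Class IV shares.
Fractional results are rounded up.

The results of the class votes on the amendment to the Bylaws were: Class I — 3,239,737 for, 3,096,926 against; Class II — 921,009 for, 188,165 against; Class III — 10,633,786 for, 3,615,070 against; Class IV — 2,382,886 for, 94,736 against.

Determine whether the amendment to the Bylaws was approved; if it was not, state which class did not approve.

Class I: a majority of 6478059 is 3239030; 3,239,030 required, 3,239,737 in favor — approved.
Class II: 4/5 of 1150997 = 920797.60, rounded up to 920798; 920,798 required, 921,009 in favor — approved.
Class III: 3/5 of 17715117 = 10629070.20, rounded up to 10629071; 10,629,071 required, 10,633,786 in favor — approved.
Class IV: 4/5 of 2979843 = 2383874.40, rounded up to 2383875; 2,383,875 required, 2,382,886 in favor — not approved.

Not approved — the Class IV shares did not give the required vote.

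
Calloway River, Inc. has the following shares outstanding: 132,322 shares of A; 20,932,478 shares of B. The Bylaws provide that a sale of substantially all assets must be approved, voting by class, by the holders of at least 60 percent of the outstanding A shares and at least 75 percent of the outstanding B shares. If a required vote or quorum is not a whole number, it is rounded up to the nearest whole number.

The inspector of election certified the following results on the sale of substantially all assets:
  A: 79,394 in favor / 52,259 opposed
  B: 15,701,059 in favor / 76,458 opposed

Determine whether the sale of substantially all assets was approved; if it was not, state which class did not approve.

A: 3/5 of 132322 = 79393.20, rounded up to 79394; 79,394 required, 79,394 in favor — approved.
B: 3/4 of 20932478 = 15699358.50, rounded up to 15699359; 15,699,359 required, 15,701,059 in favor — approved.

Approved — every class gave the required vote.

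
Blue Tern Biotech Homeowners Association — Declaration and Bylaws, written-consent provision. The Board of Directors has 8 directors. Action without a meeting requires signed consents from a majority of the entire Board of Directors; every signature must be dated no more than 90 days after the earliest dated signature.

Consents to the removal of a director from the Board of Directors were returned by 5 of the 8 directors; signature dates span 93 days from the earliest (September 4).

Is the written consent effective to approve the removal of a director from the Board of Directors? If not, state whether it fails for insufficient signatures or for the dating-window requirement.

Not effective — dating-window requirement not satisfied.

Signatures required: a majority of 8 — a majority of 8 is 5, so 5 needed; 5 signed. Sufficient.
Dating window: the latest signature is 93 days after the earliest; the limit is 90 days. Outside the window.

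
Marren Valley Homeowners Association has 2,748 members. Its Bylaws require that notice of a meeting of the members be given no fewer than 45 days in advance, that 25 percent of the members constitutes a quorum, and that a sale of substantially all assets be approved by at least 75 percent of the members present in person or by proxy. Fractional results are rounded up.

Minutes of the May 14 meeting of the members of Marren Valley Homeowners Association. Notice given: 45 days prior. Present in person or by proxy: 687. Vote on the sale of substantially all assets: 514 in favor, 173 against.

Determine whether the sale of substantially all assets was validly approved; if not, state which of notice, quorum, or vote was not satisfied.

Invalid — vote requirement not satisfied.

Notice: 45 days given; 45 required. Satisfied.
Quorum: 25% of 2,748 = 687; 687 present. Satisfied.
Vote: requires three-fourths of those present (687); 3/4 of 687 = 515.25, rounded up to 516, so 516 needed; 514 in favor. Not satisfied.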